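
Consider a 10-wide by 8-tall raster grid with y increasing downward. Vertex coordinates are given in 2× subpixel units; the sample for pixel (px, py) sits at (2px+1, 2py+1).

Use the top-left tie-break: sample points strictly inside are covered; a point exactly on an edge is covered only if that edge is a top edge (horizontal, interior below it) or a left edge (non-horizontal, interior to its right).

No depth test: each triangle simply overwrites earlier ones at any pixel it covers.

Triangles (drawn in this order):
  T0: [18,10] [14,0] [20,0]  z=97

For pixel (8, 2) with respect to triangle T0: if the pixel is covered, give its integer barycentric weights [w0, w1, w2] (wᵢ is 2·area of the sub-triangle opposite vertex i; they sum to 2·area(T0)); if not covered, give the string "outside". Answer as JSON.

T0:
  2·area = 60
  edge (18, 10)→(14, 0): d=(-4,-10) top-left  bias=+0
  edge (14, 0)→(20, 0): d=(6,0) top-left  bias=+0
  edge (20, 0)→(18, 10): d=(-2,10) right/bottom  bias=-1
    (7,0)@(15, 1): e=[6,6,48] → X
    (8,0)@(17, 1): e=[26,6,28] → X
    (9,0)@(19, 1): e=[46,6,8] → X
    (7,1)@(15, 3): e=[-2,18,44] → .
    (8,1)@(17, 3): e=[18,18,24] → X
    (8,2)@(17, 5): e=[10,30,20] → X
    (9,2)@(19, 5): e=[30,30,0] → .  [on edge]
    (8,3)@(17, 7): e=[2,42,16] → X
    (9,3)@(19, 7): e=[22,42,-4] → .
    (8,4)@(17, 9): e=[-6,54,12] → .
    (8,7)@(17, 15): e=[-30,90,0] → .  [on edge]
  covered (7 px):
    . . . . . . . X X X
    . . . . . . . . X X
    . . . . . . . . X .
    . . . . . . . . X .
    . . . . . . . . . .
    . . . . . . . . . .
    . . . . . . . . . .
    . . . . . . . . . .

Answer: [30,20,10]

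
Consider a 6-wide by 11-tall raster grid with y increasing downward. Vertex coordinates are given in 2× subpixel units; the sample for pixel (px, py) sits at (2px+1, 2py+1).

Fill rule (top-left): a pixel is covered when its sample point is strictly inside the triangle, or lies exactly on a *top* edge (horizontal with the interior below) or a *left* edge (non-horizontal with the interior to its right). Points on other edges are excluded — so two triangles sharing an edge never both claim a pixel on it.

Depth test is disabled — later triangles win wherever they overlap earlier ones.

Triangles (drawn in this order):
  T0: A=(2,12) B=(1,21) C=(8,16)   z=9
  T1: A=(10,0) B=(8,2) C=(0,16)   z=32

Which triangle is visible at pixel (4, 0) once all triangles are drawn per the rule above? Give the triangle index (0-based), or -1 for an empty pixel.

T0:
  2·area = 58  (B↔C swapped to make it positive)
  edge (2, 12)→(8, 16): d=(6,4) right/bottom  bias=-1
  edge (8, 16)→(1, 21): d=(-7,5) right/bottom  bias=-1
  edge (1, 21)→(2, 12): d=(1,-9) top-left  bias=+0
    (1,1)@(3, 3): e=[-58,116,0] → ·  [on edge]
    (1,6)@(3, 13): e=[2,46,10] → █
    (2,6)@(5, 13): e=[-6,36,28] → ·
    (1,7)@(3, 15): e=[14,32,12] → █
    (2,7)@(5, 15): e=[6,22,30] → █
    (3,7)@(7, 15): e=[-2,12,48] → ·
    (1,8)@(3, 17): e=[26,18,14] → █
    (3,8)@(7, 17): e=[10,-2,50] → ·
    (1,9)@(3, 19): e=[38,4,16] → █
    (2,9)@(5, 19): e=[30,-6,34] → ·
    (0,10)@(1, 21): e=[58,0,0] → ·  [on edge]
    (1,10)@(3, 21): e=[50,-10,18] → ·
  covered (6 px):
    · · · · · ·
    · · · · · ·
    · · · · · ·
    · · · · · ·
    · · · · · ·
    · · · · · ·
    · █ · · · ·
    · █ █ · · ·
    · █ █ · · ·
    · █ · · · ·
    · · · · · ·
T1:
  2·area = 12  (B↔C swapped to make it positive)
  edge (10, 0)→(0, 16): d=(-10,16) right/bottom  bias=-1
  edge (0, 16)→(8, 2): d=(8,-14) top-left  bias=+0
  edge (8, 2)→(10, 0): d=(2,-2) top-left  bias=+0
    (4,0)@(9, 1): e=[6,6,0] → █  [on edge]
    (5,0)@(11, 1): e=[-26,34,4] → ·
    (3,1)@(7, 3): e=[18,-6,0] → ·  [on edge]
    (4,1)@(9, 3): e=[-14,22,4] → ·
    (2,2)@(5, 5): e=[30,-18,0] → ·  [on edge]
    (1,3)@(3, 7): e=[42,-30,0] → ·  [on edge]
    (0,4)@(1, 9): e=[54,-42,0] → ·  [on edge]
    (1,5)@(3, 11): e=[2,2,8] → █
    (2,5)@(5, 11): e=[-30,30,12] → ·
    (1,6)@(3, 13): e=[-18,18,12] → ·
  covered (2 px):
    · · · · █ ·
    · · · · · ·
    · · · · · ·
    · · · · · ·
    · · · · · ·
    · █ · · · ·
    · · · · · ·
    · · · · · ·
    · · · · · ·
    · · · · · ·
    · · · · · ·

Z-buffer (winner per pixel, '.' = empty):
  . . . . 1 .
  . . . . . .
  . . . . . .
  . . . . . .
  . . . . . .
  . 1 . . . .
  . 0 . . . .
  . 0 0 . . .
  . 0 0 . . .
  . 0 . . . .
  . . . . . .

Answer: 1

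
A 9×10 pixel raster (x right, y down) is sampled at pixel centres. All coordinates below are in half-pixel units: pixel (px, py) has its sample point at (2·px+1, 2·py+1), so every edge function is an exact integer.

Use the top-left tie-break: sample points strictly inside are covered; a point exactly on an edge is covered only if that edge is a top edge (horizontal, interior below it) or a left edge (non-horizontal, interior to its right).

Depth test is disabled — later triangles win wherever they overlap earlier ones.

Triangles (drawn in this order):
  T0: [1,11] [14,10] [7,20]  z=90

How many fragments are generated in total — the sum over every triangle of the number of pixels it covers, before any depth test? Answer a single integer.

T0:
  2·area = 123
  edge (1, 11)→(14, 10): d=(13,-1) top-left  bias=+0
  edge (14, 10)→(7, 20): d=(-7,10) right/bottom  bias=-1
  edge (7, 20)→(1, 11): d=(-6,-9) top-left  bias=+0
    (0,5)@(1, 11): e=[0,123,0] → █  [on edge]
    (1,5)@(3, 11): e=[2,103,18] → █
    (2,5)@(5, 11): e=[4,83,36] → █
    (3,5)@(7, 11): e=[6,63,54] → █
    (4,5)@(9, 11): e=[8,43,72] → █
    (5,5)@(11, 11): e=[10,23,90] → █
    (6,5)@(13, 11): e=[12,3,108] → █
    (7,5)@(15, 11): e=[14,-17,126] → ·
    (0,6)@(1, 13): e=[26,109,-12] → ·
    (1,6)@(3, 13): e=[28,89,6] → █
    (6,6)@(13, 13): e=[38,-11,96] → ·
    (1,7)@(3, 15): e=[54,75,-6] → ·
    (2,8)@(5, 17): e=[82,41,0] → █  [on edge]
  covered (19 px):
    · · · · · · · · ·
    · · · · · · · · ·
    · · · · · · · · ·
    · · · · · · · · ·
    · · · · · · · · ·
    █ █ █ █ █ █ █ · ·
    · █ █ █ █ █ · · ·
    · · █ █ █ · · · ·
    · · █ █ █ · · · ·
    · · · █ · · · · ·

Final: 19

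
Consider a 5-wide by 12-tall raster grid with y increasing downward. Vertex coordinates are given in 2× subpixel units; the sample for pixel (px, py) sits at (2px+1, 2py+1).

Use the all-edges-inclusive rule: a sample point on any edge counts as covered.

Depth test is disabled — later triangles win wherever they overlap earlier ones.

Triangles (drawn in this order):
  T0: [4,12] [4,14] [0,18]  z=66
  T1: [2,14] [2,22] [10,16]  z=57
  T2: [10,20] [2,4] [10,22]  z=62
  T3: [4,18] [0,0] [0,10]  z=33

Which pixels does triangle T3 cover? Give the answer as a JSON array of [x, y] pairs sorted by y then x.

T0:
  2·area = 8
  edge (4, 12)→(4, 14): d=(0,2) inclusive
  edge (4, 14)→(0, 18): d=(-4,4) inclusive
  edge (0, 18)→(4, 12): d=(4,-6) inclusive
    (4,4)@(9, 9): e=[-10,0,18] → .  [on edge]
    (3,5)@(7, 11): e=[-6,0,14] → .  [on edge]
    (2,6)@(5, 13): e=[-2,0,10] → .  [on edge]
    (1,7)@(3, 15): e=[2,0,6] → X  [on edge]
    (2,7)@(5, 15): e=[-2,-8,18] → .
    (0,8)@(1, 17): e=[6,0,2] → X  [on edge]
    (1,8)@(3, 17): e=[2,-8,14] → .
    (0,9)@(1, 19): e=[6,-8,10] → .
  covered (2 px):
    . . . . .
    . . . . .
    . . . . .
    . . . . .
    . . . . .
    . . . . .
    . . . . .
    . X . . .
    X . . . .
    . . . . .
    . . . . .
    . . . . .
T1:
  2·area = 64  (B↔C swapped to make it positive)
  edge (2, 14)→(10, 16): d=(8,2) inclusive
  edge (10, 16)→(2, 22): d=(-8,6) inclusive
  edge (2, 22)→(2, 14): d=(0,-8) inclusive
    (1,7)@(3, 15): e=[6,50,8] → X
    (2,7)@(5, 15): e=[2,38,24] → X
    (3,7)@(7, 15): e=[-2,26,40] → .
    (1,8)@(3, 17): e=[22,34,8] → X
    (3,8)@(7, 17): e=[14,10,40] → X
    (4,8)@(9, 17): e=[10,-2,56] → .
    (1,9)@(3, 19): e=[38,18,8] → X
    (3,9)@(7, 19): e=[30,-6,40] → .
    (1,10)@(3, 21): e=[54,2,8] → X
    (2,10)@(5, 21): e=[50,-10,24] → .
    (1,11)@(3, 23): e=[70,-14,8] → .
  covered (8 px):
    . . . . .
    . . . . .
    . . . . .
    . . . . .
    . . . . .
    . . . . .
    . . . . .
    . X X . .
    . X X X .
    . X X . .
    . X . . .
    . . . . .
T2:
  2·area = 16  (B↔C swapped to make it positive)
  edge (10, 20)→(10, 22): d=(0,2) inclusive
  edge (10, 22)→(2, 4): d=(-8,-18) inclusive
  edge (2, 4)→(10, 20): d=(8,16) inclusive
    (3,7)@(7, 15): e=[6,2,8] → X
    (4,7)@(9, 15): e=[2,38,-24] → .
    (3,8)@(7, 17): e=[6,-14,24] → .
    (4,9)@(9, 19): e=[2,6,8] → X
    (4,10)@(9, 21): e=[2,-10,24] → .
  covered (2 px):
    . . . . .
    . . . . .
    . . . . .
    . . . . .
    . . . . .
    . . . . .
    . . . . .
    . . . X .
    . . . . .
    . . . . X
    . . . . .
    . . . . .
T3:
  2·area = 40  (B↔C swapped to make it positive)
  edge (4, 18)→(0, 10): d=(-4,-8) inclusive
  edge (0, 10)→(0, 0): d=(0,-10) inclusive
  edge (0, 0)→(4, 18): d=(4,18) inclusive
    (0,2)@(1, 5): e=[28,10,2] → X
    (1,2)@(3, 5): e=[44,30,-34] → .
    (0,3)@(1, 7): e=[20,10,10] → X
    (1,3)@(3, 7): e=[36,30,-26] → .
    (0,4)@(1, 9): e=[12,10,18] → X
    (1,4)@(3, 9): e=[28,30,-18] → .
    (0,5)@(1, 11): e=[4,10,26] → X
    (1,5)@(3, 11): e=[20,30,-10] → .
    (0,6)@(1, 13): e=[-4,10,34] → .
    (1,7)@(3, 15): e=[4,30,6] → X
    (2,7)@(5, 15): e=[20,50,-30] → .
    (1,8)@(3, 17): e=[-4,30,14] → .
  covered (5 px):
    . . . . .
    . . . . .
    X . . . .
    X . . . .
    X . . . .
    X . . . .
    . . . . .
    . X . . .
    . . . . .
    . . . . .
    . . . . .
    . . . . .

Answer: [[0,2],[0,3],[0,4],[0,5],[1,7]]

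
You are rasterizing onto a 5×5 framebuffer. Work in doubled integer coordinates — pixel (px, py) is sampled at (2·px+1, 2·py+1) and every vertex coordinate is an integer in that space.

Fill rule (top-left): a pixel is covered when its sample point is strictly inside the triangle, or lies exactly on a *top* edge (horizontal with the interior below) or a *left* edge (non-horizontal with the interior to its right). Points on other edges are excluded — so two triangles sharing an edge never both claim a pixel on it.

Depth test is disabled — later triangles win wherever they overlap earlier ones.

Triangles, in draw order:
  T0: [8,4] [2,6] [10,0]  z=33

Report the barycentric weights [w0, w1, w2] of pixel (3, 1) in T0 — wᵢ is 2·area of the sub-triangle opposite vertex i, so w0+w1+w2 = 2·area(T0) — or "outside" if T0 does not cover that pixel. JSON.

T0:
  2·area = 20
  edge (8, 4)→(2, 6): d=(-6,2) right/bottom  bias=-1
  edge (2, 6)→(10, 0): d=(8,-6) top-left  bias=+0
  edge (10, 0)→(8, 4): d=(-2,4) right/bottom  bias=-1
    (4,0)@(9, 1): e=[16,2,2] → █
    (3,1)@(7, 3): e=[8,6,6] → █
    (4,1)@(9, 3): e=[4,18,-2] → ·
    (2,2)@(5, 5): e=[0,10,10] → ·  [on edge]
    (3,2)@(7, 5): e=[-4,22,2] → ·
  covered (2 px):
    · · · · █
    · · · █ ·
    · · · · ·
    · · · · ·
    · · · · ·

Answer: [6,6,8]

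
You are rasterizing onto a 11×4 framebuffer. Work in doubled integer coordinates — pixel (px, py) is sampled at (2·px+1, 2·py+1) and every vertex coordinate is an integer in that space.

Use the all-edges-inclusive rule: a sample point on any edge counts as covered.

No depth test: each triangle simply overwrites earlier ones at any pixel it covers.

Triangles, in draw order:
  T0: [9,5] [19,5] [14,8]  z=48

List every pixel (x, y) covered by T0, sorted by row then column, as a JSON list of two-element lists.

T0:
  2·area = 30
  edge (9, 5)→(19, 5): d=(10,0) inclusive
  edge (19, 5)→(14, 8): d=(-5,3) inclusive
  edge (14, 8)→(9, 5): d=(-5,-3) inclusive
    (0,2)@(1, 5): e=[0,54,-24] → ·  [on edge]
    (1,2)@(3, 5): e=[0,48,-18] → ·  [on edge]
    (2,2)@(5, 5): e=[0,42,-12] → ·  [on edge]
    (3,2)@(7, 5): e=[0,36,-6] → ·  [on edge]
    (4,2)@(9, 5): e=[0,30,0] → █  [on edge]
    (5,2)@(11, 5): e=[0,24,6] → █  [on edge]
    (6,2)@(13, 5): e=[0,18,12] → █  [on edge]
    (7,2)@(15, 5): e=[0,12,18] → █  [on edge]
    (8,2)@(17, 5): e=[0,6,24] → █  [on edge]
    (9,2)@(19, 5): e=[0,0,30] → █  [on edge]
    (10,2)@(21, 5): e=[0,-6,36] → ·  [on edge]
    (4,3)@(9, 7): e=[20,20,-10] → ·
  covered (8 px):
    · · · · · · · · · · ·
    · · · · · · · · · · ·
    · · · · █ █ █ █ █ █ ·
    · · · · · · █ █ · · ·

Answer: [[4,2],[5,2],[6,2],[7,2],[8,2],[9,2],[6,3],[7,3]]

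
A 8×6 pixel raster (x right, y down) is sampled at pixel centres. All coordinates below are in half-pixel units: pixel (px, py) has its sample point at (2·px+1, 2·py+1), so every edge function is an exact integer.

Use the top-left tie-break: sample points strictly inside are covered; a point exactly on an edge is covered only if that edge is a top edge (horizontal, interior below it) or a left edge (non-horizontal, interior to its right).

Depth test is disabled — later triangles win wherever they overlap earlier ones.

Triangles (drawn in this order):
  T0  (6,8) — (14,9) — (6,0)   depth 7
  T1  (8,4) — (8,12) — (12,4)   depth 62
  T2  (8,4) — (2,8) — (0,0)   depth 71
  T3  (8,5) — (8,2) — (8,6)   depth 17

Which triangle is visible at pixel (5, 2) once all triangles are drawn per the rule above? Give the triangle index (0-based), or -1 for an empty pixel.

T0:
  2·area = 64  (B↔C swapped to make it positive)
  edge (6, 8)→(6, 0): d=(0,-8) top-left  bias=+0
  edge (6, 0)→(14, 9): d=(8,9) right/bottom  bias=-1
  edge (14, 9)→(6, 8): d=(-8,-1) top-left  bias=+0
    (3,1)@(7, 3): e=[8,15,41] → █
    (4,1)@(9, 3): e=[24,-3,43] → ·
    (3,2)@(7, 5): e=[8,31,25] → █
    (4,2)@(9, 5): e=[24,13,27] → █
    (5,2)@(11, 5): e=[40,-5,29] → ·
    (3,3)@(7, 7): e=[8,47,9] → █
    (5,3)@(11, 7): e=[40,11,13] → █
    (6,3)@(13, 7): e=[56,-7,15] → ·
    (3,4)@(7, 9): e=[8,63,-7] → ·
    (4,4)@(9, 9): e=[24,45,-5] → ·
    (5,4)@(11, 9): e=[40,27,-3] → ·
  covered (6 px):
    · · · · · · · ·
    · · · █ · · · ·
    · · · █ █ · · ·
    · · · █ █ █ · ·
    · · · · · · · ·
    · · · · · · · ·
T1:
  2·area = 32  (B↔C swapped to make it positive)
  edge (8, 4)→(12, 4): d=(4,0) top-left  bias=+0
  edge (12, 4)→(8, 12): d=(-4,8) right/bottom  bias=-1
  edge (8, 12)→(8, 4): d=(0,-8) top-left  bias=+0
    (4,2)@(9, 5): e=[4,20,8] → █
    (5,2)@(11, 5): e=[4,4,24] → █
    (6,2)@(13, 5): e=[4,-12,40] → ·
    (4,3)@(9, 7): e=[12,12,8] → █
    (5,3)@(11, 7): e=[12,-4,24] → ·
    (4,4)@(9, 9): e=[20,4,8] → █
    (5,4)@(11, 9): e=[20,-12,24] → ·
    (4,5)@(9, 11): e=[28,-4,8] → ·
  covered (4 px):
    · · · · · · · ·
    · · · · · · · ·
    · · · · █ █ · ·
    · · · · █ · · ·
    · · · · █ · · ·
    · · · · · · · ·
T2:
  2·area = 56
  edge (8, 4)→(2, 8): d=(-6,4) right/bottom  bias=-1
  edge (2, 8)→(0, 0): d=(-2,-8) top-left  bias=+0
  edge (0, 0)→(8, 4): d=(8,4) right/bottom  bias=-1
    (0,0)@(1, 1): e=[46,6,4] → █
    (1,0)@(3, 1): e=[38,22,-4] → ·
    (0,1)@(1, 3): e=[34,2,20] → █
    (1,1)@(3, 3): e=[26,18,12] → █
    (2,1)@(5, 3): e=[18,34,4] → █
    (3,1)@(7, 3): e=[10,50,-4] → ·
    (0,2)@(1, 5): e=[22,-2,36] → ·
    (1,2)@(3, 5): e=[14,14,28] → █
    (3,2)@(7, 5): e=[-2,46,12] → ·
    (1,3)@(3, 7): e=[2,10,44] → █
    (2,3)@(5, 7): e=[-6,26,36] → ·
    (1,4)@(3, 9): e=[-10,6,60] → ·
  covered (7 px):
    █ · · · · · · ·
    █ █ █ · · · · ·
    · █ █ · · · · ·
    · █ · · · · · ·
    · · · · · · · ·
    · · · · · · · ·
T3:
  degenerate (2·area = 0) — covers nothing

Z-buffer (winner per pixel, '.' = empty):
  2 . . . . . . .
  2 2 2 0 . . . .
  . 2 2 0 1 1 . .
  . 2 . 0 1 0 . .
  . . . . 1 . . .
  . . . . . . . .

Result: 1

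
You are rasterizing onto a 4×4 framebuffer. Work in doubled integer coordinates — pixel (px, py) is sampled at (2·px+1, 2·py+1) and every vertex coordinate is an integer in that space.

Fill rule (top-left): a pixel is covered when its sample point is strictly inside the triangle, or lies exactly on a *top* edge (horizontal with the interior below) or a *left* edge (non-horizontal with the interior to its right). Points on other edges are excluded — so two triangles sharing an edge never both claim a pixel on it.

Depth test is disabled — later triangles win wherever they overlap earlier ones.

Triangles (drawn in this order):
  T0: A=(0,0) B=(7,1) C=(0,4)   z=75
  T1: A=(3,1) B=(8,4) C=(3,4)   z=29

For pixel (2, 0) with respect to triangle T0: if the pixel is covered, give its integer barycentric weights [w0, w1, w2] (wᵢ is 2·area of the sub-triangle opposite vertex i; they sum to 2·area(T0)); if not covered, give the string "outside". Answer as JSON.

T0:
  2·area = 28
  edge (0, 0)→(7, 1): d=(7,1) right/bottom  bias=-1
  edge (7, 1)→(0, 4): d=(-7,3) right/bottom  bias=-1
  edge (0, 4)→(0, 0): d=(0,-4) top-left  bias=+0
    (0,0)@(1, 1): e=[6,18,4] → X
    (1,0)@(3, 1): e=[4,12,12] → X
    (2,0)@(5, 1): e=[2,6,20] → X
    (3,0)@(7, 1): e=[0,0,28] → .  [on edge]
    (0,1)@(1, 3): e=[20,4,4] → X
    (1,1)@(3, 3): e=[18,-2,12] → .
    (2,1)@(5, 3): e=[16,-8,20] → .
    (0,2)@(1, 5): e=[34,-10,4] → .
  covered (4 px):
    X X X .
    X . . .
    . . . .
    . . . .
T1:
  2·area = 15
  edge (3, 1)→(8, 4): d=(5,3) right/bottom  bias=-1
  edge (8, 4)→(3, 4): d=(-5,0) right/bottom  bias=-1
  edge (3, 4)→(3, 1): d=(0,-3) top-left  bias=+0
    (1,0)@(3, 1): e=[0,15,0] → .  [on edge]
    (1,1)@(3, 3): e=[10,5,0] → X  [on edge]
    (2,1)@(5, 3): e=[4,5,6] → X
    (3,1)@(7, 3): e=[-2,5,12] → .
    (1,2)@(3, 5): e=[20,-5,0] → .  [on edge]
    (2,2)@(5, 5): e=[14,-5,6] → .
    (1,3)@(3, 7): e=[30,-15,0] → .  [on edge]
  covered (2 px):
    . . . .
    . X X .
    . . . .
    . . . .

Final: [6,20,2]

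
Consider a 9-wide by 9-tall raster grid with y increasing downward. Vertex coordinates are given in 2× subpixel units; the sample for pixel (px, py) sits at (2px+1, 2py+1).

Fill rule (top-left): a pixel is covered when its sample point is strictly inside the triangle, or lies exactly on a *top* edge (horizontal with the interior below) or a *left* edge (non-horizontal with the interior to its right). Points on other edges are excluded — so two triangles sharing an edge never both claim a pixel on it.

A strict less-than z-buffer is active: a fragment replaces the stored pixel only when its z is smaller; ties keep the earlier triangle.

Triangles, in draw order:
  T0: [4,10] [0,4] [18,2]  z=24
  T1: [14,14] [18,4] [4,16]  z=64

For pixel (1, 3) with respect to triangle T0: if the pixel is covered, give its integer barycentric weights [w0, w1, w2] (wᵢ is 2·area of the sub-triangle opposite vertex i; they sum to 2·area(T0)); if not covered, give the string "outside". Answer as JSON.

T0:
  2·area = 116
  edge (4, 10)→(0, 4): d=(-4,-6) top-left  bias=+0
  edge (0, 4)→(18, 2): d=(18,-2) top-left  bias=+0
  edge (18, 2)→(4, 10): d=(-14,8) right/bottom  bias=-1
    (4,1)@(9, 3): e=[58,0,58] → #  [on edge]
    (5,1)@(11, 3): e=[70,4,42] → #
    (6,1)@(13, 3): e=[82,8,26] → #
    (7,1)@(15, 3): e=[94,12,10] → #
    (8,1)@(17, 3): e=[106,16,-6] → ·
    (0,2)@(1, 5): e=[2,20,94] → #
    (1,2)@(3, 5): e=[14,24,78] → #
    (2,2)@(5, 5): e=[26,28,62] → #
    (3,2)@(7, 5): e=[38,32,46] → #
    (6,2)@(13, 5): e=[74,44,-2] → ·
    (7,2)@(15, 5): e=[86,48,-18] → ·
    (0,3)@(1, 7): e=[-6,56,66] → ·
  covered (15 px):
    · · · · · · · · ·
    · · · · # # # # ·
    # # # # # # · · ·
    · # # # # · · · ·
    · · # · · · · · ·
    · · · · · · · · ·
    · · · · · · · · ·
    · · · · · · · · ·
    · · · · · · · · ·
T1:
  2·area = 92  (B↔C swapped to make it positive)
  edge (14, 14)→(4, 16): d=(-10,2) right/bottom  bias=-1
  edge (4, 16)→(18, 4): d=(14,-12) top-left  bias=+0
  edge (18, 4)→(14, 14): d=(-4,10) right/bottom  bias=-1
    (8,2)@(17, 5): e=[84,2,6] → #
    (7,3)@(15, 7): e=[68,6,18] → #
    (8,3)@(17, 7): e=[64,30,-2] → ·
    (6,4)@(13, 9): e=[52,10,30] → #
    (8,4)@(17, 9): e=[44,58,-10] → ·
    (5,5)@(11, 11): e=[36,14,42] → #
    (8,5)@(17, 11): e=[24,86,-18] → ·
    (4,6)@(9, 13): e=[20,18,54] → #
    (7,6)@(15, 13): e=[8,90,-6] → ·
    (3,7)@(7, 15): e=[4,22,66] → #
    (4,7)@(9, 15): e=[0,46,46] → ·  [on edge]
    (5,7)@(11, 15): e=[-4,70,26] → ·
  covered (11 px):
    · · · · · · · · ·
    · · · · · · · · ·
    · · · · · · · · #
    · · · · · · · # ·
    · · · · · · # # ·
    · · · · · # # # ·
    · · · · # # # · ·
    · · · # · · · · ·
    · · · · · · · · ·

Answer: [60,50,6]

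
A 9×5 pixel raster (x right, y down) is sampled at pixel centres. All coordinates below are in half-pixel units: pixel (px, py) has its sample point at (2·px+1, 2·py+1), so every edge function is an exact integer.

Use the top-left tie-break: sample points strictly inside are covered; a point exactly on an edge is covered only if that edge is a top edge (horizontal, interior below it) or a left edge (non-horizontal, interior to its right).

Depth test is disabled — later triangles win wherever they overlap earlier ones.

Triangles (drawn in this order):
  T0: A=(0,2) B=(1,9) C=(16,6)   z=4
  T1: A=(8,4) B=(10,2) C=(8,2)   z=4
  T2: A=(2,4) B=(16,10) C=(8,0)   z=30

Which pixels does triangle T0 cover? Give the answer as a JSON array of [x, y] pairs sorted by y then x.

T0:
  2·area = 108  (B↔C swapped to make it positive)
  edge (0, 2)→(16, 6): d=(16,4) right/bottom  bias=-1
  edge (16, 6)→(1, 9): d=(-15,3) right/bottom  bias=-1
  edge (1, 9)→(0, 2): d=(-1,-7) top-left  bias=+0
    (0,1)@(1, 3): e=[12,90,6] → █
    (1,1)@(3, 3): e=[4,84,20] → █
    (2,1)@(5, 3): e=[-4,78,34] → ·
    (0,2)@(1, 5): e=[44,60,4] → █
    (2,2)@(5, 5): e=[28,48,32] → █
    (3,2)@(7, 5): e=[20,42,46] → █
    (4,2)@(9, 5): e=[12,36,60] → █
    (5,2)@(11, 5): e=[4,30,74] → █
    (6,2)@(13, 5): e=[-4,24,88] → ·
    (0,3)@(1, 7): e=[76,30,2] → █
    (5,3)@(11, 7): e=[36,0,72] → ·  [on edge]
    (0,4)@(1, 9): e=[108,0,0] → ·  [on edge]
  covered (13 px):
    · · · · · · · · ·
    █ █ · · · · · · ·
    █ █ █ █ █ █ · · ·
    █ █ █ █ █ · · · ·
    · · · · · · · · ·
T1:
  2·area = 4  (B↔C swapped to make it positive)
  edge (8, 4)→(8, 2): d=(0,-2) top-left  bias=+0
  edge (8, 2)→(10, 2): d=(2,0) top-left  bias=+0
  edge (10, 2)→(8, 4): d=(-2,2) right/bottom  bias=-1
    (5,0)@(11, 1): e=[6,-2,0] → ·  [on edge]
    (4,1)@(9, 3): e=[2,2,0] → ·  [on edge]
    (3,2)@(7, 5): e=[-2,6,0] → ·  [on edge]
    (2,3)@(5, 7): e=[-6,10,0] → ·  [on edge]
    (1,4)@(3, 9): e=[-10,14,0] → ·  [on edge]
  covered (0 px):
    · · · · · · · · ·
    · · · · · · · · ·
    · · · · · · · · ·
    · · · · · · · · ·
    · · · · · · · · ·
T2:
  2·area = 92  (B↔C swapped to make it positive)
  edge (2, 4)→(8, 0): d=(6,-4) top-left  bias=+0
  edge (8, 0)→(16, 10): d=(8,10) right/bottom  bias=-1
  edge (16, 10)→(2, 4): d=(-14,-6) top-left  bias=+0
    (3,0)@(7, 1): e=[2,18,72] → █
    (4,0)@(9, 1): e=[10,-2,84] → ·
    (2,1)@(5, 3): e=[6,54,32] → █
    (4,1)@(9, 3): e=[22,14,56] → █
    (5,1)@(11, 3): e=[30,-6,68] → ·
    (2,2)@(5, 5): e=[18,70,4] → █
    (5,2)@(11, 5): e=[42,10,40] → █
    (6,2)@(13, 5): e=[50,-10,52] → ·
    (2,3)@(5, 7): e=[30,86,-24] → ·
    (3,3)@(7, 7): e=[38,66,-12] → ·
    (4,3)@(9, 7): e=[46,46,0] → █  [on edge]
    (6,3)@(13, 7): e=[62,6,24] → █
  covered (12 px):
    · · · █ · · · · ·
    · · █ █ █ · · · ·
    · · █ █ █ █ · · ·
    · · · · █ █ █ · ·
    · · · · · · · █ ·

Final: [[0,1],[1,1],[0,2],[1,2],[2,2],[3,2],[4,2],[5,2],[0,3],[1,3],[2,3],[3,3],[4,3]]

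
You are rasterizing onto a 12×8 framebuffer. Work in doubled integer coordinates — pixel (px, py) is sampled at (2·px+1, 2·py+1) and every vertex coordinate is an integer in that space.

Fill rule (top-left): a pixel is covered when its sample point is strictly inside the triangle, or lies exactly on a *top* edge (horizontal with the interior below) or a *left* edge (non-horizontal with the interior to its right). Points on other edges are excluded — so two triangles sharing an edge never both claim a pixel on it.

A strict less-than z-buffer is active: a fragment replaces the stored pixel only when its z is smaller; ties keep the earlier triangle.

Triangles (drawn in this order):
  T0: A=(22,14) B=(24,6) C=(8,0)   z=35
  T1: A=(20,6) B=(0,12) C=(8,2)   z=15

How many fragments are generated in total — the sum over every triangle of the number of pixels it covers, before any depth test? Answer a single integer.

T0:
  2·area = 140  (B↔C swapped to make it positive)
  edge (22, 14)→(8, 0): d=(-14,-14) top-left  bias=+0
  edge (8, 0)→(24, 6): d=(16,6) right/bottom  bias=-1
  edge (24, 6)→(22, 14): d=(-2,8) right/bottom  bias=-1
    (4,0)@(9, 1): e=[0,10,130] → X  [on edge]
    (5,0)@(11, 1): e=[28,-2,114] → .
    (4,1)@(9, 3): e=[-28,42,126] → .
    (5,1)@(11, 3): e=[0,30,110] → X  [on edge]
    (6,1)@(13, 3): e=[28,18,94] → X
    (7,1)@(15, 3): e=[56,6,78] → X
    (8,1)@(17, 3): e=[84,-6,62] → .
    (5,2)@(11, 5): e=[-28,62,106] → .
    (6,2)@(13, 5): e=[0,50,90] → X  [on edge]
    (8,2)@(17, 5): e=[56,26,58] → X
    (9,2)@(19, 5): e=[84,14,42] → X
    (10,2)@(21, 5): e=[112,2,26] → X
    (7,3)@(15, 7): e=[0,70,70] → X  [on edge]
    (8,4)@(17, 9): e=[0,90,50] → X  [on edge]
    (9,5)@(19, 11): e=[0,110,30] → X  [on edge]
    (10,6)@(21, 13): e=[0,130,10] → X  [on edge]
    (11,7)@(23, 15): e=[0,150,-10] → .  [on edge]
  covered (21 px):
    . . . . X . . . . . . .
    . . . . . X X X . . . .
    . . . . . . X X X X X .
    . . . . . . . X X X X X
    . . . . . . . . X X X X
    . . . . . . . . . X X .
    . . . . . . . . . . X .
    . . . . . . . . . . . .
T1:
  2·area = 152
  edge (20, 6)→(0, 12): d=(-20,6) right/bottom  bias=-1
  edge (0, 12)→(8, 2): d=(8,-10) top-left  bias=+0
  edge (8, 2)→(20, 6): d=(12,4) right/bottom  bias=-1
    (2,0)@(5, 1): e=[190,-38,0] → .  [on edge]
    (4,1)@(9, 3): e=[126,18,8] → X
    (5,1)@(11, 3): e=[114,38,0] → .  [on edge]
    (3,2)@(7, 5): e=[98,14,40] → X
    (5,2)@(11, 5): e=[74,54,24] → X
    (6,2)@(13, 5): e=[62,74,16] → X
    (7,2)@(15, 5): e=[50,94,8] → X
    (8,2)@(17, 5): e=[38,114,0] → .  [on edge]
    (2,3)@(5, 7): e=[70,10,72] → X
    (8,3)@(17, 7): e=[-2,130,24] → .
    (11,3)@(23, 7): e=[-38,190,0] → .  [on edge]
    (1,4)@(3, 9): e=[42,6,104] → X
  covered (18 px):
    . . . . . . . . . . . .
    . . . . X . . . . . . .
    . . . X X X X X . . . .
    . . X X X X X X . . . .
    . X X X X . . . . . . .
    X X . . . . . . . . . .
    . . . . . . . . . . . .
    . . . . . . . . . . . .

Final: 39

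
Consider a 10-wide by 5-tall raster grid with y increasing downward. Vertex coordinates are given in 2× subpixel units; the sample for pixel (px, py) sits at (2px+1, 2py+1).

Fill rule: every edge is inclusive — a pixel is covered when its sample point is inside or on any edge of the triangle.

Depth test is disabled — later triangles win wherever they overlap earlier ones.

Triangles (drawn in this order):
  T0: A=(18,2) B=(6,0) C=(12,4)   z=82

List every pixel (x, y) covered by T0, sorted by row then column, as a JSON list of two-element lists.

T0:
  2·area = 36  (B↔C swapped to make it positive)
  edge (18, 2)→(12, 4): d=(-6,2) inclusive
  edge (12, 4)→(6, 0): d=(-6,-4) inclusive
  edge (6, 0)→(18, 2): d=(12,2) inclusive
    (4,0)@(9, 1): e=[24,6,6] → #
    (5,0)@(11, 1): e=[20,14,2] → #
    (6,0)@(13, 1): e=[16,22,-2] → ·
    (4,1)@(9, 3): e=[12,-6,30] → ·
    (5,1)@(11, 3): e=[8,2,26] → #
    (6,1)@(13, 3): e=[4,10,22] → #
    (7,1)@(15, 3): e=[0,18,18] → #  [on edge]
    (8,1)@(17, 3): e=[-4,26,14] → ·
    (4,2)@(9, 5): e=[0,-18,54] → ·  [on edge]
    (5,2)@(11, 5): e=[-4,-10,50] → ·
    (6,2)@(13, 5): e=[-8,-2,46] → ·
    (7,2)@(15, 5): e=[-12,6,42] → ·
    (1,3)@(3, 7): e=[0,-54,90] → ·  [on edge]
  covered (5 px):
    · · · · # # · · · ·
    · · · · · # # # · ·
    · · · · · · · · · ·
    · · · · · · · · · ·
    · · · · · · · · · ·

Result: [[4,0],[5,0],[5,1],[6,1],[7,1]]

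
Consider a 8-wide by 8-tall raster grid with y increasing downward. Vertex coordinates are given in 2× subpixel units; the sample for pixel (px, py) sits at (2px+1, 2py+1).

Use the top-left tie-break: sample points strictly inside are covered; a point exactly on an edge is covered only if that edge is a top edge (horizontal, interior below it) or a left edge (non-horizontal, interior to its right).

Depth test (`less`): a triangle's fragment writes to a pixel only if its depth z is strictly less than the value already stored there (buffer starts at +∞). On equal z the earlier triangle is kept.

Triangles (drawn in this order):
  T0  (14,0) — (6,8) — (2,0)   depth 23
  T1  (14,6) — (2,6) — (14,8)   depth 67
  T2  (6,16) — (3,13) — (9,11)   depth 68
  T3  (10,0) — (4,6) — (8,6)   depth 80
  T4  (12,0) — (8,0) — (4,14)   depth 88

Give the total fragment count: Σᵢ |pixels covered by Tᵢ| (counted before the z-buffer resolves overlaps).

T0:
  2·area = 96
  edge (14, 0)→(6, 8): d=(-8,8) right/bottom  bias=-1
  edge (6, 8)→(2, 0): d=(-4,-8) top-left  bias=+0
  edge (2, 0)→(14, 0): d=(12,0) top-left  bias=+0
    (1,0)@(3, 1): e=[80,4,12] → X
    (2,0)@(5, 1): e=[64,20,12] → X
    (3,0)@(7, 1): e=[48,36,12] → X
    (4,0)@(9, 1): e=[32,52,12] → X
    (5,0)@(11, 1): e=[16,68,12] → X
    (6,0)@(13, 1): e=[0,84,12] → .  [on edge]
    (1,1)@(3, 3): e=[64,-4,36] → .
    (2,1)@(5, 3): e=[48,12,36] → X
    (5,1)@(11, 3): e=[0,60,36] → .  [on edge]
    (2,2)@(5, 5): e=[32,4,60] → X
    (4,2)@(9, 5): e=[0,36,60] → .  [on edge]
    (2,3)@(5, 7): e=[16,-4,84] → .
    (3,3)@(7, 7): e=[0,12,84] → .  [on edge]
    (2,4)@(5, 9): e=[0,-12,108] → .  [on edge]
    (1,5)@(3, 11): e=[0,-36,132] → .  [on edge]
    (0,6)@(1, 13): e=[0,-60,156] → .  [on edge]
  covered (10 px):
    . X X X X X . .
    . . X X X . . .
    . . X X . . . .
    . . . . . . . .
    . . . . . . . .
    . . . . . . . .
    . . . . . . . .
    . . . . . . . .
T1:
  2·area = 24  (B↔C swapped to make it positive)
  edge (14, 6)→(14, 8): d=(0,2) right/bottom  bias=-1
  edge (14, 8)→(2, 6): d=(-12,-2) top-left  bias=+0
  edge (2, 6)→(14, 6): d=(12,0) top-left  bias=+0
    (4,3)@(9, 7): e=[10,2,12] → X
    (5,3)@(11, 7): e=[6,6,12] → X
    (6,3)@(13, 7): e=[2,10,12] → X
    (7,3)@(15, 7): e=[-2,14,12] → .
    (4,4)@(9, 9): e=[10,-22,36] → .
    (5,4)@(11, 9): e=[6,-18,36] → .
    (6,4)@(13, 9): e=[2,-14,36] → .
  covered (3 px):
    . . . . . . . .
    . . . . . . . .
    . . . . . . . .
    . . . . X X X .
    . . . . . . . .
    . . . . . . . .
    . . . . . . . .
    . . . . . . . .
T2:
  2·area = 24
  edge (6, 16)→(3, 13): d=(-3,-3) top-left  bias=+0
  edge (3, 13)→(9, 11): d=(6,-2) top-left  bias=+0
  edge (9, 11)→(6, 16): d=(-3,5) right/bottom  bias=-1
    (7,0)@(15, 1): e=[72,-48,0] → .  [on edge]
    (7,4)@(15, 9): e=[48,0,-24] → .  [on edge]
    (0,5)@(1, 11): e=[0,-16,40] → .  [on edge]
    (4,5)@(9, 11): e=[24,0,0] → .  [on edge]
    (1,6)@(3, 13): e=[0,0,24] → X  [on edge]
    (2,6)@(5, 13): e=[6,4,14] → X
    (3,6)@(7, 13): e=[12,8,4] → X
    (4,6)@(9, 13): e=[18,12,-6] → .
    (1,7)@(3, 15): e=[-6,12,18] → .
    (2,7)@(5, 15): e=[0,16,8] → X  [on edge]
    (3,7)@(7, 15): e=[6,20,-2] → .
  covered (4 px):
    . . . . . . . .
    . . . . . . . .
    . . . . . . . .
    . . . . . . . .
    . . . . . . . .
    . . . . . . . .
    . X X X . . . .
    . . X . . . . .
T3:
  2·area = 24  (B↔C swapped to make it positive)
  edge (10, 0)→(8, 6): d=(-2,6) right/bottom  bias=-1
  edge (8, 6)→(4, 6): d=(-4,0) right/bottom  bias=-1
  edge (4, 6)→(10, 0): d=(6,-6) top-left  bias=+0
    (4,0)@(9, 1): e=[4,20,0] → X  [on edge]
    (5,0)@(11, 1): e=[-8,20,12] → .
    (3,1)@(7, 3): e=[12,12,0] → X  [on edge]
    (4,1)@(9, 3): e=[0,12,12] → .  [on edge]
    (2,2)@(5, 5): e=[20,4,0] → X  [on edge]
    (4,2)@(9, 5): e=[-4,4,24] → .
    (1,3)@(3, 7): e=[28,-4,0] → .  [on edge]
    (2,3)@(5, 7): e=[16,-4,12] → .
    (3,3)@(7, 7): e=[4,-4,24] → .
    (0,4)@(1, 9): e=[36,-12,0] → .  [on edge]
    (3,4)@(7, 9): e=[0,-12,36] → .  [on edge]
    (2,7)@(5, 15): e=[0,-36,60] → .  [on edge]
  covered (4 px):
    . . . . X . . .
    . . . X . . . .
    . . X X . . . .
    . . . . . . . .
    . . . . . . . .
    . . . . . . . .
    . . . . . . . .
    . . . . . . . .
T4:
  2·area = 56  (B↔C swapped to make it positive)
  edge (12, 0)→(4, 14): d=(-8,14) right/bottom  bias=-1
  edge (4, 14)→(8, 0): d=(4,-14) top-left  bias=+0
  edge (8, 0)→(12, 0): d=(4,0) top-left  bias=+0
    (4,0)@(9, 1): e=[34,18,4] → X
    (5,0)@(11, 1): e=[6,46,4] → X
    (6,0)@(13, 1): e=[-22,74,4] → .
    (4,1)@(9, 3): e=[18,26,12] → X
    (5,1)@(11, 3): e=[-10,54,12] → .
    (3,2)@(7, 5): e=[30,6,20] → X
    (5,2)@(11, 5): e=[-26,62,20] → .
    (3,3)@(7, 7): e=[14,14,28] → X
    (4,3)@(9, 7): e=[-14,42,28] → .
    (3,4)@(7, 9): e=[-2,22,36] → .
    (2,5)@(5, 11): e=[10,2,44] → X
    (3,5)@(7, 11): e=[-18,30,44] → .
  covered (7 px):
    . . . . X X . .
    . . . . X . . .
    . . . X X . . .
    . . . X . . . .
    . . . . . . . .
    . . X . . . . .
    . . . . . . . .
    . . . . . . . .

Result: 28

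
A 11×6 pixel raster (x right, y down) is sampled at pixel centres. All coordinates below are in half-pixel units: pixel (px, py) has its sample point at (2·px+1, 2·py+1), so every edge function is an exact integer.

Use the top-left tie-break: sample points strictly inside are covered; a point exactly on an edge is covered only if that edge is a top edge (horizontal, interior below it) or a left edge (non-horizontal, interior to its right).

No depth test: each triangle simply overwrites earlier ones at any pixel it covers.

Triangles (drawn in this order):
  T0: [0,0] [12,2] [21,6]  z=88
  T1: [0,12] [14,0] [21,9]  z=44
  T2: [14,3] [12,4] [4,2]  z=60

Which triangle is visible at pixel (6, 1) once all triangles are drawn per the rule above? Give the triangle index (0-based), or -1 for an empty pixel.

T0:
  2·area = 30
  edge (0, 0)→(12, 2): d=(12,2) right/bottom  bias=-1
  edge (12, 2)→(21, 6): d=(9,4) right/bottom  bias=-1
  edge (21, 6)→(0, 0): d=(-21,-6) top-left  bias=+0
    (2,0)@(5, 1): e=[2,19,9] → X
    (3,0)@(7, 1): e=[-2,11,21] → .
    (2,1)@(5, 3): e=[26,37,-33] → .
    (5,1)@(11, 3): e=[14,13,3] → X
    (6,1)@(13, 3): e=[10,5,15] → X
    (7,1)@(15, 3): e=[6,-3,27] → .
    (5,2)@(11, 5): e=[38,31,-39] → .
    (6,2)@(13, 5): e=[34,23,-27] → .
  covered (3 px):
    . . X . . . . . . . .
    . . . . . X X . . . .
    . . . . . . . . . . .
    . . . . . . . . . . .
    . . . . . . . . . . .
    . . . . . . . . . . .
T1:
  2·area = 210
  edge (0, 12)→(14, 0): d=(14,-12) top-left  bias=+0
  edge (14, 0)→(21, 9): d=(7,9) right/bottom  bias=-1
  edge (21, 9)→(0, 12): d=(-21,3) right/bottom  bias=-1
    (6,0)@(13, 1): e=[2,16,192] → X
    (7,0)@(15, 1): e=[26,-2,186] → .
    (5,1)@(11, 3): e=[6,48,156] → X
    (7,1)@(15, 3): e=[54,12,144] → X
    (8,1)@(17, 3): e=[78,-6,138] → .
    (4,2)@(9, 5): e=[10,80,120] → X
    (8,2)@(17, 5): e=[106,8,96] → X
    (9,2)@(19, 5): e=[130,-10,90] → .
    (3,3)@(7, 7): e=[14,112,84] → X
    (9,3)@(19, 7): e=[158,4,48] → X
    (10,3)@(21, 7): e=[182,-14,42] → .
    (2,4)@(5, 9): e=[18,144,48] → X
    (10,4)@(21, 9): e=[210,0,0] → .  [on edge]
    (3,5)@(7, 11): e=[70,140,0] → .  [on edge]
  covered (26 px):
    . . . . . . X . . . .
    . . . . . X X X . . .
    . . . . X X X X X . .
    . . . X X X X X X X .
    . . X X X X X X X X .
    . X X . . . . . . . .
T2:
  2·area = 12
  edge (14, 3)→(12, 4): d=(-2,1) right/bottom  bias=-1
  edge (12, 4)→(4, 2): d=(-8,-2) top-left  bias=+0
  edge (4, 2)→(14, 3): d=(10,1) right/bottom  bias=-1
    (4,1)@(9, 3): e=[5,2,5] → X
    (5,1)@(11, 3): e=[3,6,3] → X
    (6,1)@(13, 3): e=[1,10,1] → X
    (7,1)@(15, 3): e=[-1,14,-1] → .
    (4,2)@(9, 5): e=[1,-14,25] → .
    (5,2)@(11, 5): e=[-1,-10,23] → .
    (6,2)@(13, 5): e=[-3,-6,21] → .
  covered (3 px):
    . . . . . . . . . . .
    . . . . X X X . . . .
    . . . . . . . . . . .
    . . . . . . . . . . .
    . . . . . . . . . . .
    . . . . . . . . . . .

Z-buffer (winner per pixel, '.' = empty):
  . . 0 . . . 1 . . . .
  . . . . 2 2 2 1 . . .
  . . . . 1 1 1 1 1 . .
  . . . 1 1 1 1 1 1 1 .
  . . 1 1 1 1 1 1 1 1 .
  . 1 1 . . . . . . . .

Final: 2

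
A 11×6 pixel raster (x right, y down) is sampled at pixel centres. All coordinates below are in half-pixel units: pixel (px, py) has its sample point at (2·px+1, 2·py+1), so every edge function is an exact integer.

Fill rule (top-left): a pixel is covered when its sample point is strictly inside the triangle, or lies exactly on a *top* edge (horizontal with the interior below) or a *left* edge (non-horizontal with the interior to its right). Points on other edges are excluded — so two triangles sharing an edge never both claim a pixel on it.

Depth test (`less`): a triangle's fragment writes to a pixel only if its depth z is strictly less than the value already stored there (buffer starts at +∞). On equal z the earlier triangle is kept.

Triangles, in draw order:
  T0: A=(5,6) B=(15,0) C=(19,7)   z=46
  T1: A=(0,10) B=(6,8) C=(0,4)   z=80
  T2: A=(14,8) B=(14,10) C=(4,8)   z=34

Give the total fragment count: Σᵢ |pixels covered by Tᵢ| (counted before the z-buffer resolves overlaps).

T0:
  2·area = 94
  edge (5, 6)→(15, 0): d=(10,-6) top-left  bias=+0
  edge (15, 0)→(19, 7): d=(4,7) right/bottom  bias=-1
  edge (19, 7)→(5, 6): d=(-14,-1) top-left  bias=+0
    (7,0)@(15, 1): e=[10,4,80] → █
    (8,0)@(17, 1): e=[22,-10,82] → ·
    (5,1)@(11, 3): e=[6,40,48] → █
    (6,1)@(13, 3): e=[18,26,50] → █
    (8,1)@(17, 3): e=[42,-2,54] → ·
    (3,2)@(7, 5): e=[2,76,16] → █
    (4,2)@(9, 5): e=[14,62,18] → █
    (8,2)@(17, 5): e=[62,6,26] → █
    (9,2)@(19, 5): e=[74,-8,28] → ·
    (3,3)@(7, 7): e=[22,84,-12] → ·
    (4,3)@(9, 7): e=[34,70,-10] → ·
    (5,3)@(11, 7): e=[46,56,-8] → ·
    (9,3)@(19, 7): e=[94,0,0] → ·  [on edge]
  covered (10 px):
    · · · · · · · █ · · ·
    · · · · · █ █ █ · · ·
    · · · █ █ █ █ █ █ · ·
    · · · · · · · · · · ·
    · · · · · · · · · · ·
    · · · · · · · · · · ·
T1:
  2·area = 36  (B↔C swapped to make it positive)
  edge (0, 10)→(0, 4): d=(0,-6) top-left  bias=+0
  edge (0, 4)→(6, 8): d=(6,4) right/bottom  bias=-1
  edge (6, 8)→(0, 10): d=(-6,2) right/bottom  bias=-1
    (10,1)@(21, 3): e=[126,-90,0] → ·  [on edge]
    (0,2)@(1, 5): e=[6,2,28] → █
    (1,2)@(3, 5): e=[18,-6,24] → ·
    (7,2)@(15, 5): e=[90,-54,0] → ·  [on edge]
    (0,3)@(1, 7): e=[6,14,16] → █
    (1,3)@(3, 7): e=[18,6,12] → █
    (2,3)@(5, 7): e=[30,-2,8] → ·
    (4,3)@(9, 7): e=[54,-18,0] → ·  [on edge]
    (0,4)@(1, 9): e=[6,26,4] → █
    (1,4)@(3, 9): e=[18,18,0] → ·  [on edge]
    (0,5)@(1, 11): e=[6,38,-8] → ·
  covered (4 px):
    · · · · · · · · · · ·
    · · · · · · · · · · ·
    █ · · · · · · · · · ·
    █ █ · · · · · · · · ·
    █ · · · · · · · · · ·
    · · · · · · · · · · ·
T2:
  2·area = 20
  edge (14, 8)→(14, 10): d=(0,2) right/bottom  bias=-1
  edge (14, 10)→(4, 8): d=(-10,-2) top-left  bias=+0
  edge (4, 8)→(14, 8): d=(10,0) top-left  bias=+0
    (4,4)@(9, 9): e=[10,0,10] → █  [on edge]
    (5,4)@(11, 9): e=[6,4,10] → █
    (6,4)@(13, 9): e=[2,8,10] → █
    (7,4)@(15, 9): e=[-2,12,10] → ·
    (4,5)@(9, 11): e=[10,-20,30] → ·
    (5,5)@(11, 11): e=[6,-16,30] → ·
    (6,5)@(13, 11): e=[2,-12,30] → ·
    (9,5)@(19, 11): e=[-10,0,30] → ·  [on edge]
  covered (3 px):
    · · · · · · · · · · ·
    · · · · · · · · · · ·
    · · · · · · · · · · ·
    · · · · · · · · · · ·
    · · · · █ █ █ · · · ·
    · · · · · · · · · · ·

Final: 17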